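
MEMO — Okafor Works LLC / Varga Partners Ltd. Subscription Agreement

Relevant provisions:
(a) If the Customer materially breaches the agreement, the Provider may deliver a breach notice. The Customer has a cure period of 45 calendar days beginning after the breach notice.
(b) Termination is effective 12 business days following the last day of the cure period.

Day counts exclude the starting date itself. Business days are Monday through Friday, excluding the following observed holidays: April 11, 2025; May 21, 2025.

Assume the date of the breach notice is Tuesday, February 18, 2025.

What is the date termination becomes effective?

Adding 45 calendar days to February 18, 2025 gives April 4, 2025, which is the last day of the cure period.
From Friday, April 4, 2025, 12 business days (Apr 7, Apr 8, Apr 9, Apr 10, …, Apr 21, Apr 22, Apr 23, skipping weekends and the listed holiday on Apr 11) brings us to Wednesday, April 23, 2025, which is the date termination becomes effective.

April 23, 2025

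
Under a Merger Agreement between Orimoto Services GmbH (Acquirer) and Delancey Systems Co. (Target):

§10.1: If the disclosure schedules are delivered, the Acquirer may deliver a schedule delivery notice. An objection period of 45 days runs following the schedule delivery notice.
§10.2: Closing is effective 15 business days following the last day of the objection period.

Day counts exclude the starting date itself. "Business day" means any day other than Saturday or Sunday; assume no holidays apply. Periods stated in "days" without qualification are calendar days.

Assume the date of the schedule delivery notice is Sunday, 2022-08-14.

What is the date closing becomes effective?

The last day of the objection period: 45 calendar days after 2022-08-14 is 2022-09-28.
The date closing becomes effective: 15 business days after Wednesday, 2022-09-28, skipping weekends — Sep 29, Sep 30, Oct 3, Oct 4, …, Oct 17, Oct 18, Oct 19 — lands on Wednesday, 2022-10-19.

2022-10-19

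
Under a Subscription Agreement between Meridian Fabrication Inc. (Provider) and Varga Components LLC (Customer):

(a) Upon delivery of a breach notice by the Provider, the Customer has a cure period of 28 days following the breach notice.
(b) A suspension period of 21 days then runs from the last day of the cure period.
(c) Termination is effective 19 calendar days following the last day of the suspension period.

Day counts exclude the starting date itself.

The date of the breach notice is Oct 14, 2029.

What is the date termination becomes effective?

The last day of the cure period: 28 calendar days after Oct 14, 2029 is Nov 11, 2029.
The last day of the suspension period: Nov 11, 2029 + 21 days = Dec 2, 2029.
The date termination becomes effective: Dec 2, 2029 + 19 days = Dec 21, 2029.

Dec 21, 2029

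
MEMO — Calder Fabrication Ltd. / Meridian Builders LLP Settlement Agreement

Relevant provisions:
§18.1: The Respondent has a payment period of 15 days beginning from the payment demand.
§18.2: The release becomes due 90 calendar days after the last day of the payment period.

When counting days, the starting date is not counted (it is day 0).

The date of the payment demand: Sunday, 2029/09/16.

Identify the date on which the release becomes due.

The last day of the payment period: 15 calendar days after 2029/09/16 is 2029/10/01.
The date on which the release becomes due: 90 calendar days after 2029/10/01 is 2029/12/30.

2029/12/30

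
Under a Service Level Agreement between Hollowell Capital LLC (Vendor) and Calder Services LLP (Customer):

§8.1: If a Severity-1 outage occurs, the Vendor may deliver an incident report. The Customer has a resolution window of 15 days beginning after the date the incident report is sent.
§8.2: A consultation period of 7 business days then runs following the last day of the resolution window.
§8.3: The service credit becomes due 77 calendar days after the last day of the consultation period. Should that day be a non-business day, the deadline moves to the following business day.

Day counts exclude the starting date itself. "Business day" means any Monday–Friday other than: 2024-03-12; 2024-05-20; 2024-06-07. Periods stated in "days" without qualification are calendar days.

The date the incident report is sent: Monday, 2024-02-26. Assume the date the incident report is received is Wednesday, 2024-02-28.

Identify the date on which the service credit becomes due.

2024-06-06

Adding 15 calendar days to 2024-02-26 gives 2024-03-12, which is the last day of the resolution window.
From Tuesday, 2024-03-12, 7 business days (Mar 13, Mar 14, Mar 15, Mar 18, Mar 19, Mar 20, Mar 21, skipping weekends) brings us to Thursday, 2024-03-21, which is the last day of the consultation period.
Adding 77 calendar days to 2024-03-21 gives 2024-06-06, which is the date on which the service credit becomes due. 2024-06-06 is a Thursday and is not a listed holiday, so no roll-forward applies.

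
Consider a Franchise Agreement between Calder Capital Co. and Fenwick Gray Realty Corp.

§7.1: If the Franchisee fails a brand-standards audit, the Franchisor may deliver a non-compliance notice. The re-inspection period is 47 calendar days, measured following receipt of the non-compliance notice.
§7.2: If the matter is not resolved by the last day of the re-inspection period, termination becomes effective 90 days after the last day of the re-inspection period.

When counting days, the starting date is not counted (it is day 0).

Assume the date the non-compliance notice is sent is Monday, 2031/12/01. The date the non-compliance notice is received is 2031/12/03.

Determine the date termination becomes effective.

The last day of the re-inspection period: 2031/12/03 + 47 days = 2032/01/19.
The date termination becomes effective: 90 calendar days after 2032/01/19 is 2032/04/18.

2032/04/18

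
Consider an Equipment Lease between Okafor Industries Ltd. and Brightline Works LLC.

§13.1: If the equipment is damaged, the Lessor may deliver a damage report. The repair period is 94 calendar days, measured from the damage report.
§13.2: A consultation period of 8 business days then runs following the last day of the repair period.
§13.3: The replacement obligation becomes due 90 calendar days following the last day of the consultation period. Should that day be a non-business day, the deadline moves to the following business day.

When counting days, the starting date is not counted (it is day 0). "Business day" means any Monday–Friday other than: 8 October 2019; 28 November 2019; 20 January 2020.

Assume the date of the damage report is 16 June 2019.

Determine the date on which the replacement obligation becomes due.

30 December 2019

The last day of the repair period: 16 June 2019 + 94 days = 18 September 2019.
From Wednesday, 18 September 2019, 8 business days (Sep 19, Sep 20, Sep 23, Sep 24, Sep 25, Sep 26, Sep 27, Sep 30, skipping weekends) brings us to Monday, 30 September 2019, which is the last day of the consultation period.
The date on which the replacement obligation becomes due: 30 September 2019 + 90 days = 29 December 2019. That falls on a Sunday, so it rolls to the next business day, Monday, 30 December 2019.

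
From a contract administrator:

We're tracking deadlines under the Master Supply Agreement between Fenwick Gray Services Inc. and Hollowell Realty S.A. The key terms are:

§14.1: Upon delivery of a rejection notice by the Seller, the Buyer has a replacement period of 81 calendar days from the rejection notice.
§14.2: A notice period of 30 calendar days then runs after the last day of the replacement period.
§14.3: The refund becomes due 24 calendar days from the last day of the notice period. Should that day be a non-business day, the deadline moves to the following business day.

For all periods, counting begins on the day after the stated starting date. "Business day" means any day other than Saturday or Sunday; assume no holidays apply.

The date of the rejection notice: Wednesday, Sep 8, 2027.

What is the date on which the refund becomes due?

Adding 81 calendar days to Sep 8, 2027 gives Nov 28, 2027, which is the last day of the replacement period.
Adding 30 calendar days to Nov 28, 2027 gives Dec 28, 2027, which is the last day of the notice period.
The date on which the refund becomes due: 24 calendar days after Dec 28, 2027 is Jan 21, 2028. Jan 21, 2028 is a Friday, so no roll-forward applies.

Jan 21, 2028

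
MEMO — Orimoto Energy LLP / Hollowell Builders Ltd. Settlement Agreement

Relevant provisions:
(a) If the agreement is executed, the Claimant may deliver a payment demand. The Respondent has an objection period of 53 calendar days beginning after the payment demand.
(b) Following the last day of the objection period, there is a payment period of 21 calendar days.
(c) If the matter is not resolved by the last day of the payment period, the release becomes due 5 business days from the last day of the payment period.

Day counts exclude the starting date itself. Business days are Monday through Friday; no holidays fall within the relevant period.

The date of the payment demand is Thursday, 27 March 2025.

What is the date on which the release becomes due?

The last day of the objection period: 27 March 2025 + 53 days = 19 May 2025.
The last day of the payment period: 21 calendar days after 19 May 2025 is 9 June 2025.
The date on which the release becomes due: counting 5 business days from Monday, 9 June 2025 (Jun 10, Jun 11, Jun 12, Jun 13, Jun 16, skipping weekends) reaches Monday, 16 June 2025.

16 June 2025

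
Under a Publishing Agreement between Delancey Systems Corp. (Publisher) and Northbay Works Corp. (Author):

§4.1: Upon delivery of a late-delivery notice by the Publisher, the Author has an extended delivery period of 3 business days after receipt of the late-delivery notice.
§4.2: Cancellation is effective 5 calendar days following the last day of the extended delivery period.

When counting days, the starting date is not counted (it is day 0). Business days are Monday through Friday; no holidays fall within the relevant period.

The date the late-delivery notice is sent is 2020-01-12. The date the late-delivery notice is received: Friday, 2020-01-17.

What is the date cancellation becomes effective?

2020-01-27

The last day of the extended delivery period: 3 business days after Friday, 2020-01-17, skipping weekends — Jan 20, Jan 21, Jan 22 — lands on Wednesday, 2020-01-22.
Adding 5 calendar days to 2020-01-22 gives 2020-01-27, which is the date cancellation becomes effective.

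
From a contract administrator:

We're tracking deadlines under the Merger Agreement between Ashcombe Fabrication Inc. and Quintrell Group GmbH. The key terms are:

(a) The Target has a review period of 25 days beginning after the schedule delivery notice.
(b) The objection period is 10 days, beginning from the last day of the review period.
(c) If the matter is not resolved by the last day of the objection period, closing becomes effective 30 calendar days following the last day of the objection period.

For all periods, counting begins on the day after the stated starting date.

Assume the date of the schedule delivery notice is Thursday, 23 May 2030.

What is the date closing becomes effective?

27 July 2030

The last day of the review period: 25 calendar days after 23 May 2030 is 17 June 2030.
The last day of the objection period: 17 June 2030 + 10 days = 27 June 2030.
Adding 30 calendar days to 27 June 2030 gives 27 July 2030, which is the date closing becomes effective.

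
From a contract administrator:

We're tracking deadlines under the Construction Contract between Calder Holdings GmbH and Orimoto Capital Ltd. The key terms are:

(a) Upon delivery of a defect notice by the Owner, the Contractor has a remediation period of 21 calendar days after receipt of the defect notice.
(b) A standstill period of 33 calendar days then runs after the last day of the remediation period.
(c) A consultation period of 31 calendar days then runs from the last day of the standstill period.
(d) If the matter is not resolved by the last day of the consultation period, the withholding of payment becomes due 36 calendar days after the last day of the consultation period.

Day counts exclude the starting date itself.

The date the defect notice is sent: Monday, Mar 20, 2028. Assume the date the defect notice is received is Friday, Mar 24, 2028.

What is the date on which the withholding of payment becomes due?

Jul 23, 2028

The last day of the remediation period: Mar 24, 2028 + 21 days = Apr 14, 2028.
The last day of the standstill period: 33 calendar days after Apr 14, 2028 is May 17, 2028.
The last day of the consultation period: 31 calendar days after May 17, 2028 is Jun 17, 2028.
The date on which the withholding of payment becomes due: 36 calendar days after Jun 17, 2028 is Jul 23, 2028.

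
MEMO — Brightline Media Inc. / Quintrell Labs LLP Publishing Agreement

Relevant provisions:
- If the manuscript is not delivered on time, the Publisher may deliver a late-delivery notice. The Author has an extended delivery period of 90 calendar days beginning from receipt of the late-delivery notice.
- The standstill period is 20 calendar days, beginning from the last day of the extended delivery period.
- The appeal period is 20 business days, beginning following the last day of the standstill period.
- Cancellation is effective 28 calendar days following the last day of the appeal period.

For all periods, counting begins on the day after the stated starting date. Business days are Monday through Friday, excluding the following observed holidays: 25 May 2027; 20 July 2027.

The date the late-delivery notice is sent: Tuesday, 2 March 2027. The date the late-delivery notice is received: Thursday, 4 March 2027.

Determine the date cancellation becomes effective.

18 August 2027

The last day of the extended delivery period: 90 calendar days after 4 March 2027 is 2 June 2027.
The last day of the standstill period: 2 June 2027 + 20 days = 22 June 2027.
The last day of the appeal period: counting 20 business days from Tuesday, 22 June 2027 (Jun 23, Jun 24, Jun 25, Jun 28, …, Jul 16, Jul 19, Jul 21, skipping weekends and the listed holiday on Jul 20) reaches Wednesday, 21 July 2027.
The date cancellation becomes effective: 28 calendar days after 21 July 2027 is 18 August 2027.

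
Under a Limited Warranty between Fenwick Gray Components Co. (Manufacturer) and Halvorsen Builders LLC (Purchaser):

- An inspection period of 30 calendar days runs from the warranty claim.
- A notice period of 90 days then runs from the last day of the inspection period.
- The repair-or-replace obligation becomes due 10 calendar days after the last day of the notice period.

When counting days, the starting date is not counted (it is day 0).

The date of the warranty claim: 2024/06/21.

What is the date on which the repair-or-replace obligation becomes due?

2024/10/29

The last day of the inspection period: 2024/06/21 + 30 days = 2024/07/21.
Adding 90 calendar days to 2024/07/21 gives 2024/10/19, which is the last day of the notice period.
The date on which the repair-or-replace obligation becomes due: 2024/10/19 + 10 days = 2024/10/29.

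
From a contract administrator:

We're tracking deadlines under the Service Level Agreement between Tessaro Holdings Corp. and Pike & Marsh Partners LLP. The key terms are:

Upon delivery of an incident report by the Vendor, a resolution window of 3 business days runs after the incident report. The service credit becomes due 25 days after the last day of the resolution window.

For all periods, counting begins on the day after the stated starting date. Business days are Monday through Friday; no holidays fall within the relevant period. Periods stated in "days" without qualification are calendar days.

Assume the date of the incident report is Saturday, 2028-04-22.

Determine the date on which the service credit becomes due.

The last day of the resolution window: counting 3 business days from Saturday, 2028-04-22 (Apr 24, Apr 25, Apr 26, skipping weekends) reaches Wednesday, 2028-04-26.
The date on which the service credit becomes due: 25 calendar days after 2028-04-26 is 2028-05-21.

2028-05-21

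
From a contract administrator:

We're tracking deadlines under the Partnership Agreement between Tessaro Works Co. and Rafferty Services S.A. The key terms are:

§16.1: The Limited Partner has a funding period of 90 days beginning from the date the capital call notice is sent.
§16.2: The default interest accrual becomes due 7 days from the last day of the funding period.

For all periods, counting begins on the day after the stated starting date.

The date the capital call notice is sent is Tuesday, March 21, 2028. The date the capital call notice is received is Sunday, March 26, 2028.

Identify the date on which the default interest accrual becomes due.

June 26, 2028

The last day of the funding period: 90 calendar days after March 21, 2028 is June 19, 2028.
Adding 7 calendar days to June 19, 2028 gives June 26, 2028, which is the date on which the default interest accrual becomes due.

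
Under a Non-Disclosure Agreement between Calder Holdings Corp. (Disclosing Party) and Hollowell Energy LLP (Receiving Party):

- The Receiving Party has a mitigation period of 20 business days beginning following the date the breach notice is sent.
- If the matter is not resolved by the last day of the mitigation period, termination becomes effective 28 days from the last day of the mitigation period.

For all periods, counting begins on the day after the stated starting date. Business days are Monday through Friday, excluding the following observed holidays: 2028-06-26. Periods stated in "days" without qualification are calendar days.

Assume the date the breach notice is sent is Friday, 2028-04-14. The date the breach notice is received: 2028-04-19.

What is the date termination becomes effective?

From Friday, 2028-04-14, 20 business days (Apr 17, Apr 18, Apr 19, Apr 20, …, May 10, May 11, May 12, skipping weekends) brings us to Friday, 2028-05-12, which is the last day of the mitigation period.
Adding 28 calendar days to 2028-05-12 gives 2028-06-09, which is the date termination becomes effective.

2028-06-09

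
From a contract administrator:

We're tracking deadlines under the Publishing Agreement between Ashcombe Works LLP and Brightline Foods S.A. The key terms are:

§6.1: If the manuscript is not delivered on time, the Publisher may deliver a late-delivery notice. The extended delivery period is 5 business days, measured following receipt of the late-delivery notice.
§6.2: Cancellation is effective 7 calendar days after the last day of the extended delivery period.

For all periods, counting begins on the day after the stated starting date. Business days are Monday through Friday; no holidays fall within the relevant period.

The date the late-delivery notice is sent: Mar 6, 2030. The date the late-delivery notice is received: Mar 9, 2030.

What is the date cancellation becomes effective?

Mar 22, 2030

The last day of the extended delivery period: counting 5 business days from Saturday, Mar 9, 2030 (Mar 11, Mar 12, Mar 13, Mar 14, Mar 15, skipping weekends) reaches Friday, Mar 15, 2030.
Adding 7 calendar days to Mar 15, 2030 gives Mar 22, 2030, which is the date cancellation becomes effective.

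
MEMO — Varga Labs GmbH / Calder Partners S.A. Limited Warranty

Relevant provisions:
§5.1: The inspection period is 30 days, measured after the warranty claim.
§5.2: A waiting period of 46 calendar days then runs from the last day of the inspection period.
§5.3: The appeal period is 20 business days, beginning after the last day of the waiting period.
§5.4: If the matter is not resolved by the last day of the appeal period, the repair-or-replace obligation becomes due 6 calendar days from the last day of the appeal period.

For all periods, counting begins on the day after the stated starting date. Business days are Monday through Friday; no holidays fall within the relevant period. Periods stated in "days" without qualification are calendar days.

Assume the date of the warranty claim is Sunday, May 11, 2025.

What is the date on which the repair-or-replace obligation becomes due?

The last day of the inspection period: May 11, 2025 + 30 days = June 10, 2025.
The last day of the waiting period: 46 calendar days after June 10, 2025 is July 26, 2025.
The last day of the appeal period: 20 business days after Saturday, July 26, 2025, skipping weekends — Jul 28, Jul 29, Jul 30, Jul 31, …, Aug 20, Aug 21, Aug 22 — lands on Friday, August 22, 2025.
Adding 6 calendar days to August 22, 2025 gives August 28, 2025, which is the date on which the repair-or-replace obligation becomes due.

August 28, 2025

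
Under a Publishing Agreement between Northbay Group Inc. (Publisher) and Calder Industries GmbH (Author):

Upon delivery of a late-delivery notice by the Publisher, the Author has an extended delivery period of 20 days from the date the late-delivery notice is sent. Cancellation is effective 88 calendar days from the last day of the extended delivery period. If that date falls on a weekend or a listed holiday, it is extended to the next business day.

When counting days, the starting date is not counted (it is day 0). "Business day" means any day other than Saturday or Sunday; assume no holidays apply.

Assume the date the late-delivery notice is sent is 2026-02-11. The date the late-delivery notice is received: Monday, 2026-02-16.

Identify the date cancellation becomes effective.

The last day of the extended delivery period: 2026-02-11 + 20 days = 2026-03-03.
The date cancellation becomes effective: 88 calendar days after 2026-03-03 is 2026-05-30. That falls on a Saturday, so it rolls to the next business day, Monday, 2026-06-01.

2026-06-01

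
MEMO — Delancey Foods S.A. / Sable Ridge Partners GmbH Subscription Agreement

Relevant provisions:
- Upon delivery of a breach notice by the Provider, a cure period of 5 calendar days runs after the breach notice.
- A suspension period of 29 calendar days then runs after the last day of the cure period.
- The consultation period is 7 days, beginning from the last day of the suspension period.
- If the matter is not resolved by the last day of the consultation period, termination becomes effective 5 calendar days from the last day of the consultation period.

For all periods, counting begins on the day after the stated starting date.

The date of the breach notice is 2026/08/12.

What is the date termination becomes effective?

2026/09/27

The last day of the cure period: 5 calendar days after 2026/08/12 is 2026/08/17.
The last day of the suspension period: 29 calendar days after 2026/08/17 is 2026/09/15.
The last day of the consultation period: 2026/09/15 + 7 days = 2026/09/22.
The date termination becomes effective: 5 calendar days after 2026/09/22 is 2026/09/27.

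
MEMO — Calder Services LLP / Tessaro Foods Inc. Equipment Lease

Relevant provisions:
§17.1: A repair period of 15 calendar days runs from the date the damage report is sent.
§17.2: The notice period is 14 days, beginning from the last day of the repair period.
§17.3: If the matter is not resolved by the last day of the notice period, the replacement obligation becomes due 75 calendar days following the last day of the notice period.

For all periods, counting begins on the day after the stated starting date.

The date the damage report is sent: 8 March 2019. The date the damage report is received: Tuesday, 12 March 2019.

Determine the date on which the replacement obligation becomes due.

The last day of the repair period: 15 calendar days after 8 March 2019 is 23 March 2019.
The last day of the notice period: 23 March 2019 + 14 days = 6 April 2019.
Adding 75 calendar days to 6 April 2019 gives 20 June 2019, which is the date on which the replacement obligation becomes due.

20 June 2019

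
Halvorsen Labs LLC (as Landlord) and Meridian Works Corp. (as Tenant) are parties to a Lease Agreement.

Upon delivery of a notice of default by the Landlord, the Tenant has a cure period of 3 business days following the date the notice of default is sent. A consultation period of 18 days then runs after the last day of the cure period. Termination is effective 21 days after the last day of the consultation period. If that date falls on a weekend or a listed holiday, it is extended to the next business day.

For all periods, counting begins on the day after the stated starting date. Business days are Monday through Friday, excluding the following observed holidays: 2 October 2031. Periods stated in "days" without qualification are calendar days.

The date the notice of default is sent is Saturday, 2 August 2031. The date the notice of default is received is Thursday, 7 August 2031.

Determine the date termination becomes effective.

From Saturday, 2 August 2031, 3 business days (Aug 4, Aug 5, Aug 6, skipping weekends) brings us to Wednesday, 6 August 2031, which is the last day of the cure period.
Adding 18 calendar days to 6 August 2031 gives 24 August 2031, which is the last day of the consultation period.
The date termination becomes effective: 24 August 2031 + 21 days = 14 September 2031. That falls on a Sunday, so it rolls to the next business day, Monday, 15 September 2031.

15 September 2031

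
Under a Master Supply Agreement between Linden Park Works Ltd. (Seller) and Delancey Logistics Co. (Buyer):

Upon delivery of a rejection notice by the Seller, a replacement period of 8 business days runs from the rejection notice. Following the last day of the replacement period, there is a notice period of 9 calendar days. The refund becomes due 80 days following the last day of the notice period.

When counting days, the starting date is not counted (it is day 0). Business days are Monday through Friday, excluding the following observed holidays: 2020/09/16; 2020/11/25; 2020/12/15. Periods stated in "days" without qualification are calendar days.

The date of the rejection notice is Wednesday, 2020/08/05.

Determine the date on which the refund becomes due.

2020/11/14

The last day of the replacement period: 8 business days after Wednesday, 2020/08/05, skipping weekends — Aug 6, Aug 7, Aug 10, Aug 11, Aug 12, Aug 13, Aug 14, Aug 17 — lands on Monday, 2020/08/17.
The last day of the notice period: 2020/08/17 + 9 days = 2020/08/26.
Adding 80 calendar days to 2020/08/26 gives 2020/11/14, which is the date on which the refund becomes due.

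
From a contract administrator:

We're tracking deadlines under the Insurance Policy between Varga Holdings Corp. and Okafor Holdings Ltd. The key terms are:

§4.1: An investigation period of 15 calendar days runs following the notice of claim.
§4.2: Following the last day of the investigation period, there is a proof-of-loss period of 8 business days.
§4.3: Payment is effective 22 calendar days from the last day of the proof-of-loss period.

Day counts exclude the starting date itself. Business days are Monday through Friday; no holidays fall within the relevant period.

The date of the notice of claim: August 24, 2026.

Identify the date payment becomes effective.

The last day of the investigation period: 15 calendar days after August 24, 2026 is September 8, 2026.
The last day of the proof-of-loss period: 8 business days after Tuesday, September 8, 2026, skipping weekends — Sep 9, Sep 10, Sep 11, Sep 14, Sep 15, Sep 16, Sep 17, Sep 18 — lands on Friday, September 18, 2026.
The date payment becomes effective: 22 calendar days after September 18, 2026 is October 10, 2026.

October 10, 2026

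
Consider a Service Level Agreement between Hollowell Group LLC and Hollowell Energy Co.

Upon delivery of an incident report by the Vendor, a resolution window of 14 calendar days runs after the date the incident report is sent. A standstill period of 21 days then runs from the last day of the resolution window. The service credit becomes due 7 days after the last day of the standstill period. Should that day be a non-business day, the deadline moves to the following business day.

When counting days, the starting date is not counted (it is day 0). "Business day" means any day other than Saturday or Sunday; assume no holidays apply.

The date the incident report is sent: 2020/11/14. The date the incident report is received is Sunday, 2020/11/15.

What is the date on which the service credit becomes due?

The last day of the resolution window: 2020/11/14 + 14 days = 2020/11/28.
The last day of the standstill period: 2020/11/28 + 21 days = 2020/12/19.
The date on which the service credit becomes due: 7 calendar days after 2020/12/19 is 2020/12/26. That falls on a Saturday, so it rolls to the next business day, Monday, 2020/12/28.

2020/12/28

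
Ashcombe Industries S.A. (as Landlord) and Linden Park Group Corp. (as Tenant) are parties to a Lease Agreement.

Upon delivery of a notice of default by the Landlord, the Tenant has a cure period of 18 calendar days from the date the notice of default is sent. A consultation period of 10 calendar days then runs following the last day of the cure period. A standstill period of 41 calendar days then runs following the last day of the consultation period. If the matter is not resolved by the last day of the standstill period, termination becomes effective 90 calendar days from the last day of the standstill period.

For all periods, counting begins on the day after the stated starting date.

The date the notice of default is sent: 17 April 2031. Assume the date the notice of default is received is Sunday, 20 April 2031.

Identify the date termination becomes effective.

23 September 2031

Adding 18 calendar days to 17 April 2031 gives 5 May 2031, which is the last day of the cure period.
Adding 10 calendar days to 5 May 2031 gives 15 May 2031, which is the last day of the consultation period.
The last day of the standstill period: 15 May 2031 + 41 days = 25 June 2031.
The date termination becomes effective: 90 calendar days after 25 June 2031 is 23 September 2031.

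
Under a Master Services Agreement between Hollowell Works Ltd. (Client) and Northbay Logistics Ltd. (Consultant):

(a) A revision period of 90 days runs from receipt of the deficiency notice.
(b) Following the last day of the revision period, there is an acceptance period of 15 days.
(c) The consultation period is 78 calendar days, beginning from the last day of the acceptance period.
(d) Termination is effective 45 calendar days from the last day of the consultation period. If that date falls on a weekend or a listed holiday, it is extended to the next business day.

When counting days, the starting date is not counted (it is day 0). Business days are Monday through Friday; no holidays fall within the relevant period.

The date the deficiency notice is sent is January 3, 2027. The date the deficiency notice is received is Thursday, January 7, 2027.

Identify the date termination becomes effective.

The last day of the revision period: 90 calendar days after January 7, 2027 is April 7, 2027.
Adding 15 calendar days to April 7, 2027 gives April 22, 2027, which is the last day of the acceptance period.
Adding 78 calendar days to April 22, 2027 gives July 9, 2027, which is the last day of the consultation period.
The date termination becomes effective: 45 calendar days after July 9, 2027 is August 23, 2027. August 23, 2027 is a Monday, so no roll-forward applies.

August 23, 2027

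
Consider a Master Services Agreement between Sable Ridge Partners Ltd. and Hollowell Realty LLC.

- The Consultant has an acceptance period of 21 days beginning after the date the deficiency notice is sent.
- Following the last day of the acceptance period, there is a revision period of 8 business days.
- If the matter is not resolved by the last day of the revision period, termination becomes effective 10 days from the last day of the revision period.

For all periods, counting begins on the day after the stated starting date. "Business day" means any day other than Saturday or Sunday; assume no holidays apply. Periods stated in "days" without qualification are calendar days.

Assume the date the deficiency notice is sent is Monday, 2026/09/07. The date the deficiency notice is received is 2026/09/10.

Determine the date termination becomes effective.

2026/10/18

The last day of the acceptance period: 2026/09/07 + 21 days = 2026/09/28.
The last day of the revision period: 8 business days after Monday, 2026/09/28, skipping weekends — Sep 29, Sep 30, Oct 1, Oct 2, Oct 5, Oct 6, Oct 7, Oct 8 — lands on Thursday, 2026/10/08.
Adding 10 calendar days to 2026/10/08 gives 2026/10/18, which is the date termination becomes effective.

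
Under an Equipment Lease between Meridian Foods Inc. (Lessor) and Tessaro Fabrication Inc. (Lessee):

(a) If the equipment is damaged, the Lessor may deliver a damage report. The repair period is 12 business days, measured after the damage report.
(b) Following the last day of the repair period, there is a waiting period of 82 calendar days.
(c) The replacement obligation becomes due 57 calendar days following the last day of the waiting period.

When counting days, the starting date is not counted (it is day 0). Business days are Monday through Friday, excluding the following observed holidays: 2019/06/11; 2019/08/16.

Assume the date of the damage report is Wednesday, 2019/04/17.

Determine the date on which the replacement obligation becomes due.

2019/09/19

From Wednesday, 2019/04/17, 12 business days (Apr 18, Apr 19, Apr 22, Apr 23, …, May 1, May 2, May 3, skipping weekends) brings us to Friday, 2019/05/03, which is the last day of the repair period.
The last day of the waiting period: 82 calendar days after 2019/05/03 is 2019/07/24.
The date on which the replacement obligation becomes due: 2019/07/24 + 57 days = 2019/09/19.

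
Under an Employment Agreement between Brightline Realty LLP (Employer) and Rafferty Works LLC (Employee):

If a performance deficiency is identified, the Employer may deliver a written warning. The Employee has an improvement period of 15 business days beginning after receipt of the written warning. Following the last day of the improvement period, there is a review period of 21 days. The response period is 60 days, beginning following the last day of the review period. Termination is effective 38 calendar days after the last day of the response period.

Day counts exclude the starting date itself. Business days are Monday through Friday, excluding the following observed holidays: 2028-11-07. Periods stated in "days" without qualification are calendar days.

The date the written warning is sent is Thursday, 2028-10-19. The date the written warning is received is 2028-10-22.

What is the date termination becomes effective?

2029-03-12

The last day of the improvement period: counting 15 business days from Sunday, 2028-10-22 (Oct 23, Oct 24, Oct 25, Oct 26, …, Nov 9, Nov 10, Nov 13, skipping weekends and the listed holiday on Nov 7) reaches Monday, 2028-11-13.
Adding 21 calendar days to 2028-11-13 gives 2028-12-04, which is the last day of the review period.
The last day of the response period: 2028-12-04 + 60 days = 2029-02-02.
Adding 38 calendar days to 2029-02-02 gives 2029-03-12, which is the date termination becomes effective.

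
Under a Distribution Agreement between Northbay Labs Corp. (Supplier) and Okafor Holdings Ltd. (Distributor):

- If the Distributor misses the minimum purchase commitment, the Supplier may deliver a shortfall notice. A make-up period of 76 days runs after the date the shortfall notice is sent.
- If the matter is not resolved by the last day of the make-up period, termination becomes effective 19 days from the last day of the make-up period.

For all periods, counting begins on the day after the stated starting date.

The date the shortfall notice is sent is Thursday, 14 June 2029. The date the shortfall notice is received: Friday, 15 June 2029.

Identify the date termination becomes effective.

17 September 2029

Adding 76 calendar days to 14 June 2029 gives 29 August 2029, which is the last day of the make-up period.
The date termination becomes effective: 19 calendar days after 29 August 2029 is 17 September 2029.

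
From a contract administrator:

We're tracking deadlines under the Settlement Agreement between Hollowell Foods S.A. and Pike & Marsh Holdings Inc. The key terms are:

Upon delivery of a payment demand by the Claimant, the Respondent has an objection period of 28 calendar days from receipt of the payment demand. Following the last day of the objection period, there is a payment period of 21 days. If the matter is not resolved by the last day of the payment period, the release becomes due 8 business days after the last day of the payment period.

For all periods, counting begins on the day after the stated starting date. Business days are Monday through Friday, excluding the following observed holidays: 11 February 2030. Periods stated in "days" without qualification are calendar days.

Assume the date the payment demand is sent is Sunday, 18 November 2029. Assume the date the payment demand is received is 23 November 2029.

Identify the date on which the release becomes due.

23 January 2030

The last day of the objection period: 23 November 2029 + 28 days = 21 December 2029.
The last day of the payment period: 21 calendar days after 21 December 2029 is 11 January 2030.
The date on which the release becomes due: 8 business days after Friday, 11 January 2030, skipping weekends — Jan 14, Jan 15, Jan 16, Jan 17, Jan 18, Jan 21, Jan 22, Jan 23 — lands on Wednesday, 23 January 2030.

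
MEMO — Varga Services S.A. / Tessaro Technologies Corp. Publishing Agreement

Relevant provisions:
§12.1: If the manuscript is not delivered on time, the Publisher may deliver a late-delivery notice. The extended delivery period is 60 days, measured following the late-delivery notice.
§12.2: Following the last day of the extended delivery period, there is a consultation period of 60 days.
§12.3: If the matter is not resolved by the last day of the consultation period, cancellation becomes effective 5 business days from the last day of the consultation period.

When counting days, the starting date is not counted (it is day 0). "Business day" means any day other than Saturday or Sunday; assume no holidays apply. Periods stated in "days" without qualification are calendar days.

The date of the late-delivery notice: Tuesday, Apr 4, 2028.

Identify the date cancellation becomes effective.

Aug 9, 2028

Adding 60 calendar days to Apr 4, 2028 gives Jun 3, 2028, which is the last day of the extended delivery period.
The last day of the consultation period: Jun 3, 2028 + 60 days = Aug 2, 2028.
From Wednesday, Aug 2, 2028, 5 business days (Aug 3, Aug 4, Aug 7, Aug 8, Aug 9, skipping weekends) brings us to Wednesday, Aug 9, 2028, which is the date cancellation becomes effective.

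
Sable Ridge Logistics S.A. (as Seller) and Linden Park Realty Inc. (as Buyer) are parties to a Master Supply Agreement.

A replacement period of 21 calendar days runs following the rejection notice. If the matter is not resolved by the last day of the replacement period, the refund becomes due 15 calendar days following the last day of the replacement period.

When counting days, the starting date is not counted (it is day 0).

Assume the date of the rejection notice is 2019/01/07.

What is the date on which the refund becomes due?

2019/02/12

Adding 21 calendar days to 2019/01/07 gives 2019/01/28, which is the last day of the replacement period.
The date on which the refund becomes due: 15 calendar days after 2019/01/28 is 2019/02/12.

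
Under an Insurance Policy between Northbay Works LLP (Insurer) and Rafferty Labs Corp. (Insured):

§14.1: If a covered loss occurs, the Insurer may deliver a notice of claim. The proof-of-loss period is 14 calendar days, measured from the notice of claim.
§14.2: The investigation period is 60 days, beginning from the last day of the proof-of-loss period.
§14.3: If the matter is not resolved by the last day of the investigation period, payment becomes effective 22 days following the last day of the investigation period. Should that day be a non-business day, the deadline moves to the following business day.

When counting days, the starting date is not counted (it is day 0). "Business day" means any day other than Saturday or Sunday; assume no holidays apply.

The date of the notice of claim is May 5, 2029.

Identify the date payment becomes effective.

August 9, 2029

The last day of the proof-of-loss period: 14 calendar days after May 5, 2029 is May 19, 2029.
Adding 60 calendar days to May 19, 2029 gives July 18, 2029, which is the last day of the investigation period.
Adding 22 calendar days to July 18, 2029 gives August 9, 2029, which is the date payment becomes effective. August 9, 2029 is a Thursday, so no roll-forward applies.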